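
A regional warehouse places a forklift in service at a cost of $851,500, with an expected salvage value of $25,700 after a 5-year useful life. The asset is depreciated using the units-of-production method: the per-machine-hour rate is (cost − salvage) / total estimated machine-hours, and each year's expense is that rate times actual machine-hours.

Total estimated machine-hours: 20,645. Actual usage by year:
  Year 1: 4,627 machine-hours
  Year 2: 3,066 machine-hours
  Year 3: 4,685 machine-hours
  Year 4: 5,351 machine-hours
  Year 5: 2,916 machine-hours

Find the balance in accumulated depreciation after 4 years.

$709,160

Depreciable base = $851,500 − $25,700 = $825,800.
Rate = $825,800 / 20,645 machine-hours = $40 per machine-hour.
Year 1: 4,627 × $40 = $185,080. Book value $666,420.
Year 2: 3,066 × $40 = $122,640. Book value $543,780.
Year 3: 4,685 × $40 = $187,400. Book value $356,380.
Year 4: 5,351 × $40 = $214,040. Book value $142,340.
Accumulated through year 4 = $851,500 − $142,340 = $709,160.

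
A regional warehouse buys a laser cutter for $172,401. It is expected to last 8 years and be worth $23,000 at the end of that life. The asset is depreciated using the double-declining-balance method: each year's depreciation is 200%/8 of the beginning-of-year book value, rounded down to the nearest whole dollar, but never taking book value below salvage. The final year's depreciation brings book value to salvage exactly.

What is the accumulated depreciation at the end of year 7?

Depreciable base = $172,401 − $23,000 = $149,401.
Year 1: ⌊$172,401 × 200%/8⌋ = $43,100. Book value $129,301.
Year 2: ⌊$129,301 × 200%/8⌋ = $32,325. Book value $96,976.
Year 3: ⌊$96,976 × 200%/8⌋ = $24,244. Book value $72,732.
Year 4: ⌊$72,732 × 200%/8⌋ = $18,183. Book value $54,549.
Year 5: ⌊$54,549 × 200%/8⌋ = $13,637. Book value $40,912.
Year 6: ⌊$40,912 × 200%/8⌋ = $10,228. Book value $30,684.
Year 7: ⌊$30,684 × 200%/8⌋ = $7,671. Book value $23,013.
Accumulated through year 7 = $172,401 − $23,013 = $149,388.

$149,388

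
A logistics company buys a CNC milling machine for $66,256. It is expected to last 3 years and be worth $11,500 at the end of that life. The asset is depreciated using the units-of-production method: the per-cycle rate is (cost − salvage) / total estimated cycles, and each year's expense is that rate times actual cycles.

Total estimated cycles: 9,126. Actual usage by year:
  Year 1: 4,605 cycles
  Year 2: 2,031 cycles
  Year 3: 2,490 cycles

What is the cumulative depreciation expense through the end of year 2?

Depreciable base = $66,256 − $11,500 = $54,756.
Rate = $54,756 / 9,126 cycles = $6 per cycle.
Year 1: 4,605 × $6 = $27,630. Book value $38,626.
Year 2: 2,031 × $6 = $12,186. Book value $26,440.
Accumulated through year 2 = $66,256 − $26,440 = $39,816.

$39,816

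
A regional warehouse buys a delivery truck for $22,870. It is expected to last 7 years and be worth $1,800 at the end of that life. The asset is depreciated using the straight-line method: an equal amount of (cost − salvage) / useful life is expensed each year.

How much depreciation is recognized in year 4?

Depreciable base = $22,870 − $1,800 = $21,070.
Annual expense = $21,070 / 7 = $3,010.

$3,010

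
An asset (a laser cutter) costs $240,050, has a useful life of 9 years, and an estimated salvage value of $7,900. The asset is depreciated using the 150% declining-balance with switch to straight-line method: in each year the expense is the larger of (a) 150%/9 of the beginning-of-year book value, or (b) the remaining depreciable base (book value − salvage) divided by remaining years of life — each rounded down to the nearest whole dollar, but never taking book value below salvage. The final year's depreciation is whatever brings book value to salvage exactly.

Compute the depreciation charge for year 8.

$21,573

Depreciable base = $240,050 − $7,900 = $232,150.
Year 1: DB = ⌊$240,050 × 150%/9⌋ = $40,008; SL = ⌊$232,150/9⌋ = $25,794 → take DB $40,008. Book value $200,042.
Year 2: DB = ⌊$200,042 × 150%/9⌋ = $33,340; SL = ⌊$192,142/8⌋ = $24,017 → take DB $33,340. Book value $166,702.
Year 3: DB = ⌊$166,702 × 150%/9⌋ = $27,783; SL = ⌊$158,802/7⌋ = $22,686 → take DB $27,783. Book value $138,919.
Year 4: DB = ⌊$138,919 × 150%/9⌋ = $23,153; SL = ⌊$131,019/6⌋ = $21,836 → take DB $23,153. Book value $115,766.
Year 5: DB = ⌊$115,766 × 150%/9⌋ = $19,294; SL = ⌊$107,866/5⌋ = $21,573 → take SL $21,573. Book value $94,193.
Year 6: DB = ⌊$94,193 × 150%/9⌋ = $15,698; SL = ⌊$86,293/4⌋ = $21,573 → take SL $21,573. Book value $72,620.
Year 7: DB = ⌊$72,620 × 150%/9⌋ = $12,103; SL = ⌊$64,720/3⌋ = $21,573 → take SL $21,573. Book value $51,047.
Year 8: DB = ⌊$51,047 × 150%/9⌋ = $8,507; SL = ⌊$43,147/2⌋ = $21,573 → take SL $21,573. Book value $29,474.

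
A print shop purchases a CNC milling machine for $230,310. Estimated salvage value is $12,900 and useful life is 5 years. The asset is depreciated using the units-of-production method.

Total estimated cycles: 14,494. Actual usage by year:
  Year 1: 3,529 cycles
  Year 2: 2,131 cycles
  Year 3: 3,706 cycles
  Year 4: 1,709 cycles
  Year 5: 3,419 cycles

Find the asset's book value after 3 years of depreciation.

Depreciable base = $230,310 − $12,900 = $217,410.
Rate = $217,410 / 14,494 cycles = $15 per cycle.
Year 1: 3,529 × $15 = $52,935. Book value $177,375.
Year 2: 2,131 × $15 = $31,965. Book value $145,410.
Year 3: 3,706 × $15 = $55,590. Book value $89,820.

$89,820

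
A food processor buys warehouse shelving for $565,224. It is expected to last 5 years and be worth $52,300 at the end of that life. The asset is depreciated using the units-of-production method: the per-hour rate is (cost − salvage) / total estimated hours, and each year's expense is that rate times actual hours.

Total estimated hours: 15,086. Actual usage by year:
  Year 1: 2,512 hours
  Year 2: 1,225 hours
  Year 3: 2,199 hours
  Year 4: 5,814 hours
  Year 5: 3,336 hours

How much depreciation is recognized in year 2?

Depreciable base = $565,224 − $52,300 = $512,924.
Rate = $512,924 / 15,086 hours = $34 per hour.
Year 1: 2,512 × $34 = $85,408. Book value $479,816.
Year 2: 1,225 × $34 = $41,650. Book value $438,166.

$41,650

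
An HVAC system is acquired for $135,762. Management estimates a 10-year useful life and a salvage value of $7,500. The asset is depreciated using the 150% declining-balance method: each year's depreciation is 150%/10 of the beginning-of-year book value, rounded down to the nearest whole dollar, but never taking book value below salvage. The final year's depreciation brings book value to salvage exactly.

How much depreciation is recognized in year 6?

$9,036

Depreciable base = $135,762 − $7,500 = $128,262.
Year 1: ⌊$135,762 × 150%/10⌋ = $20,364. Book value $115,398.
Year 2: ⌊$115,398 × 150%/10⌋ = $17,309. Book value $98,089.
Year 3: ⌊$98,089 × 150%/10⌋ = $14,713. Book value $83,376.
Year 4: ⌊$83,376 × 150%/10⌋ = $12,506. Book value $70,870.
Year 5: ⌊$70,870 × 150%/10⌋ = $10,630. Book value $60,240.
Year 6: ⌊$60,240 × 150%/10⌋ = $9,036. Book value $51,204.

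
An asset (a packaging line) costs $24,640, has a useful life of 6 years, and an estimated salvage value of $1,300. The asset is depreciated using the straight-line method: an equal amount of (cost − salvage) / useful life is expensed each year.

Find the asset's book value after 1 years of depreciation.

$20,750

Depreciable base = $24,640 − $1,300 = $23,340.
Annual expense = $23,340 / 6 = $3,890.
End of year 1: book value $20,750.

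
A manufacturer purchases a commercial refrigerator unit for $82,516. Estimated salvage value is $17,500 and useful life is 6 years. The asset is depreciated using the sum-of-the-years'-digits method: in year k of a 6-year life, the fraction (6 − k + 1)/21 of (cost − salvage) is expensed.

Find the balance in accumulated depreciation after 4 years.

$55,728

Depreciable base = $82,516 − $17,500 = $65,016.
Sum of the years' digits = 6+5+4+3+2+1 = 21.
Year 1: $65,016 × 6/21 = $18,576. Book value $63,940.
Year 2: $65,016 × 5/21 = $15,480. Book value $48,460.
Year 3: $65,016 × 4/21 = $12,384. Book value $36,076.
Year 4: $65,016 × 3/21 = $9,288. Book value $26,788.
Accumulated through year 4 = $82,516 − $26,788 = $55,728.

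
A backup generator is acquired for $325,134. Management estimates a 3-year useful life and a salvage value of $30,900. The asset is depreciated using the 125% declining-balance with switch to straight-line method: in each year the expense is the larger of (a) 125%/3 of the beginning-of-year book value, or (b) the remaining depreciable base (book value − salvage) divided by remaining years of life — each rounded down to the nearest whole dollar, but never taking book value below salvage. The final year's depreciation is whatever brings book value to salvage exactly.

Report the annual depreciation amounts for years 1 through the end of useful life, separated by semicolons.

Depreciable base = $325,134 − $30,900 = $294,234.
Year 1: DB = ⌊$325,134 × 125%/3⌋ = $135,472; SL = ⌊$294,234/3⌋ = $98,078 → take DB $135,472. Book value $189,662.
Year 2: DB = ⌊$189,662 × 125%/3⌋ = $79,025; SL = ⌊$158,762/2⌋ = $79,381 → take SL $79,381. Book value $110,281.
Year 3 (final): $110,281 − $30,900 = $79,381. Book value $30,900.

$135,472; $79,381; $79,381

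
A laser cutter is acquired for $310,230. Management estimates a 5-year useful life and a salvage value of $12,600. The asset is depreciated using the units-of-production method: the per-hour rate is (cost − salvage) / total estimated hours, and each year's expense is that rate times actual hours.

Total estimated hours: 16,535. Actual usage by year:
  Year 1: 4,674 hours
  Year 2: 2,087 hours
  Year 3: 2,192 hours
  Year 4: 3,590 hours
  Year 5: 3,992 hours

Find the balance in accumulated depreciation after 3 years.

$161,154

Depreciable base = $310,230 − $12,600 = $297,630.
Rate = $297,630 / 16,535 hours = $18 per hour.
Year 1: 4,674 × $18 = $84,132. Book value $226,098.
Year 2: 2,087 × $18 = $37,566. Book value $188,532.
Year 3: 2,192 × $18 = $39,456. Book value $149,076.
Accumulated through year 3 = $310,230 − $149,076 = $161,154.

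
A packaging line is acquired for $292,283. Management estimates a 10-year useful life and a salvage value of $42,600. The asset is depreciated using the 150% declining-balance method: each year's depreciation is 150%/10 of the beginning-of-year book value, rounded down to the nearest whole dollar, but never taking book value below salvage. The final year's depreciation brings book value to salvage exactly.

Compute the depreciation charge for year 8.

$14,055

Depreciable base = $292,283 − $42,600 = $249,683.
Year 1: ⌊$292,283 × 150%/10⌋ = $43,842. Book value $248,441.
Year 2: ⌊$248,441 × 150%/10⌋ = $37,266. Book value $211,175.
Year 3: ⌊$211,175 × 150%/10⌋ = $31,676. Book value $179,499.
Year 4: ⌊$179,499 × 150%/10⌋ = $26,924. Book value $152,575.
Year 5: ⌊$152,575 × 150%/10⌋ = $22,886. Book value $129,689.
Year 6: ⌊$129,689 × 150%/10⌋ = $19,453. Book value $110,236.
Year 7: ⌊$110,236 × 150%/10⌋ = $16,535. Book value $93,701.
Year 8: ⌊$93,701 × 150%/10⌋ = $14,055. Book value $79,646.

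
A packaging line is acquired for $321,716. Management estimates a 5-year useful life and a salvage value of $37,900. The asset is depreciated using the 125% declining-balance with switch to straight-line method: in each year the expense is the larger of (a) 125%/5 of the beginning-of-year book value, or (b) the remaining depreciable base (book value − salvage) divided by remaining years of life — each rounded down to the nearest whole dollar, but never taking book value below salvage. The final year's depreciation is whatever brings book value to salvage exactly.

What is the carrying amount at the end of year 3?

Depreciable base = $321,716 − $37,900 = $283,816.
Year 1: DB = ⌊$321,716 × 125%/5⌋ = $80,429; SL = ⌊$283,816/5⌋ = $56,763 → take DB $80,429. Book value $241,287.
Year 2: DB = ⌊$241,287 × 125%/5⌋ = $60,321; SL = ⌊$203,387/4⌋ = $50,846 → take DB $60,321. Book value $180,966.
Year 3: DB = ⌊$180,966 × 125%/5⌋ = $45,241; SL = ⌊$143,066/3⌋ = $47,688 → take SL $47,688. Book value $133,278.

$133,278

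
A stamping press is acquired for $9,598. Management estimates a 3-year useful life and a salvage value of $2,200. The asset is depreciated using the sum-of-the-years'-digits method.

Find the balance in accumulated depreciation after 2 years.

Depreciable base = $9,598 − $2,200 = $7,398.
Sum of the years' digits = 3+2+1 = 6.
Year 1: $7,398 × 3/6 = $3,699. Book value $5,899.
Year 2: $7,398 × 2/6 = $2,466. Book value $3,433.
Accumulated through year 2 = $9,598 − $3,433 = $6,165.

$6,165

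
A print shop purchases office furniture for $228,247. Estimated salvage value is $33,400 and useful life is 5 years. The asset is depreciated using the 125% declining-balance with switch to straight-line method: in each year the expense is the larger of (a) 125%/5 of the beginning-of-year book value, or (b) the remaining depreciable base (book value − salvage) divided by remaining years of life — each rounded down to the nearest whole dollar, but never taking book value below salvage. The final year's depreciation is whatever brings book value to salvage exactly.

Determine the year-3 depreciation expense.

$32,097

Depreciable base = $228,247 − $33,400 = $194,847.
Year 1: DB = ⌊$228,247 × 125%/5⌋ = $57,061; SL = ⌊$194,847/5⌋ = $38,969 → take DB $57,061. Book value $171,186.
Year 2: DB = ⌊$171,186 × 125%/5⌋ = $42,796; SL = ⌊$137,786/4⌋ = $34,446 → take DB $42,796. Book value $128,390.
Year 3: DB = ⌊$128,390 × 125%/5⌋ = $32,097; SL = ⌊$94,990/3⌋ = $31,663 → take DB $32,097. Book value $96,293.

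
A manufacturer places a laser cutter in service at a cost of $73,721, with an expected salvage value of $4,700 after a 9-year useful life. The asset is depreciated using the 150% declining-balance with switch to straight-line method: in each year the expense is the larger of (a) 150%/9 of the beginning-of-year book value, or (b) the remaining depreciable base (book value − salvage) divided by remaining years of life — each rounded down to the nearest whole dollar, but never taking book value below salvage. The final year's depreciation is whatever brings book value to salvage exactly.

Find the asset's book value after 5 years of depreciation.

Depreciable base = $73,721 − $4,700 = $69,021.
Year 1: DB = ⌊$73,721 × 150%/9⌋ = $12,286; SL = ⌊$69,021/9⌋ = $7,669 → take DB $12,286. Book value $61,435.
Year 2: DB = ⌊$61,435 × 150%/9⌋ = $10,239; SL = ⌊$56,735/8⌋ = $7,091 → take DB $10,239. Book value $51,196.
Year 3: DB = ⌊$51,196 × 150%/9⌋ = $8,532; SL = ⌊$46,496/7⌋ = $6,642 → take DB $8,532. Book value $42,664.
Year 4: DB = ⌊$42,664 × 150%/9⌋ = $7,110; SL = ⌊$37,964/6⌋ = $6,327 → take DB $7,110. Book value $35,554.
Year 5: DB = ⌊$35,554 × 150%/9⌋ = $5,925; SL = ⌊$30,854/5⌋ = $6,170 → take SL $6,170. Book value $29,384.

$29,384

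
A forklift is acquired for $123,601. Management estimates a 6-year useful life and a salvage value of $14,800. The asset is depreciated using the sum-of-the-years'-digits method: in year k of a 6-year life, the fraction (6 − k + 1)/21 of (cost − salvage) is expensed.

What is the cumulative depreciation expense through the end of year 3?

$77,715

Depreciable base = $123,601 − $14,800 = $108,801.
Sum of the years' digits = 6+5+4+3+2+1 = 21.
Year 1: $108,801 × 6/21 = $31,086. Book value $92,515.
Year 2: $108,801 × 5/21 = $25,905. Book value $66,610.
Year 3: $108,801 × 4/21 = $20,724. Book value $45,886.
Accumulated through year 3 = $123,601 − $45,886 = $77,715.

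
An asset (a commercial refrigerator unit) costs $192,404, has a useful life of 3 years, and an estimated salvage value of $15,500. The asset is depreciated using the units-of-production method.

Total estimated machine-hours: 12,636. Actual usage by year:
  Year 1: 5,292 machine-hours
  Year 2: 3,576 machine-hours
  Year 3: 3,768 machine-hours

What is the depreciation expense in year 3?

Depreciable base = $192,404 − $15,500 = $176,904.
Rate = $176,904 / 12,636 machine-hours = $14 per machine-hour.
Year 1: 5,292 × $14 = $74,088. Book value $118,316.
Year 2: 3,576 × $14 = $50,064. Book value $68,252.
Year 3: 3,768 × $14 = $52,752. Book value $15,500.

$52,752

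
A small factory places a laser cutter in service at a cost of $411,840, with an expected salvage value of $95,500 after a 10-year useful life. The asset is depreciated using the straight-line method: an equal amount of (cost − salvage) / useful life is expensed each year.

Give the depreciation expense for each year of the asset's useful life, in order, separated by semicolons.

$31,634; $31,634; $31,634; $31,634; $31,634; $31,634; $31,634; $31,634; $31,634; $31,634

Depreciable base = $411,840 − $95,500 = $316,340.
Annual expense = $316,340 / 10 = $31,634.
End of year 1: book value $380,206.
End of year 2: book value $348,572.
End of year 3: book value $316,938.
End of year 4: book value $285,304.
End of year 5: book value $253,670.
End of year 6: book value $222,036.
End of year 7: book value $190,402.
End of year 8: book value $158,768.
End of year 9: book value $127,134.
End of year 10: book value $95,500.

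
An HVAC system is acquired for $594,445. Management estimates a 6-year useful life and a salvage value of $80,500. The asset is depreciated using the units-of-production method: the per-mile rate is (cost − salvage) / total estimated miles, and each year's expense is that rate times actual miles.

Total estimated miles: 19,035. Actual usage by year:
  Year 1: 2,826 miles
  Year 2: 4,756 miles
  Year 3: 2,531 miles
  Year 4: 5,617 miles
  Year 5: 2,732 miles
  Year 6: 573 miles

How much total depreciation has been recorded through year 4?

$424,710

Depreciable base = $594,445 − $80,500 = $513,945.
Rate = $513,945 / 19,035 miles = $27 per mile.
Year 1: 2,826 × $27 = $76,302. Book value $518,143.
Year 2: 4,756 × $27 = $128,412. Book value $389,731.
Year 3: 2,531 × $27 = $68,337. Book value $321,394.
Year 4: 5,617 × $27 = $151,659. Book value $169,735.
Accumulated through year 4 = $594,445 − $169,735 = $424,710.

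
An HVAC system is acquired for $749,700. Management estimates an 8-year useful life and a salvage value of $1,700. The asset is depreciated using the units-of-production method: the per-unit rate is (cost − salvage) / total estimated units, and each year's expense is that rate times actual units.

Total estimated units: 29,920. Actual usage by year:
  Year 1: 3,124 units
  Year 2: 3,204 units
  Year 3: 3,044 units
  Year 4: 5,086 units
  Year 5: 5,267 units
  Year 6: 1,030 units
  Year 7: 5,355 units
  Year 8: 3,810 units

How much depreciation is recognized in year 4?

Depreciable base = $749,700 − $1,700 = $748,000.
Rate = $748,000 / 29,920 units = $25 per unit.
Year 1: 3,124 × $25 = $78,100. Book value $671,600.
Year 2: 3,204 × $25 = $80,100. Book value $591,500.
Year 3: 3,044 × $25 = $76,100. Book value $515,400.
Year 4: 5,086 × $25 = $127,150. Book value $388,250.

$127,150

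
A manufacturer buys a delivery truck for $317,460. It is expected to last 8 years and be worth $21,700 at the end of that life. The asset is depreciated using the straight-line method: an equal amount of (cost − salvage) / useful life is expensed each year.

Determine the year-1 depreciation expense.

Depreciable base = $317,460 − $21,700 = $295,760.
Annual expense = $295,760 / 8 = $36,970.

$36,970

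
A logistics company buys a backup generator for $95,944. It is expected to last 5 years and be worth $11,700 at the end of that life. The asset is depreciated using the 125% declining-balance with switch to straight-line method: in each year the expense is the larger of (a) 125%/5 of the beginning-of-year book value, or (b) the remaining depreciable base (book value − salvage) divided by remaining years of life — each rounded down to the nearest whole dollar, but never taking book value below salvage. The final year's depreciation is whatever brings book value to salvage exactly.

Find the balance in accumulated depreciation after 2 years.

$41,975

Depreciable base = $95,944 − $11,700 = $84,244.
Year 1: DB = ⌊$95,944 × 125%/5⌋ = $23,986; SL = ⌊$84,244/5⌋ = $16,848 → take DB $23,986. Book value $71,958.
Year 2: DB = ⌊$71,958 × 125%/5⌋ = $17,989; SL = ⌊$60,258/4⌋ = $15,064 → take DB $17,989. Book value $53,969.
Accumulated through year 2 = $95,944 − $53,969 = $41,975.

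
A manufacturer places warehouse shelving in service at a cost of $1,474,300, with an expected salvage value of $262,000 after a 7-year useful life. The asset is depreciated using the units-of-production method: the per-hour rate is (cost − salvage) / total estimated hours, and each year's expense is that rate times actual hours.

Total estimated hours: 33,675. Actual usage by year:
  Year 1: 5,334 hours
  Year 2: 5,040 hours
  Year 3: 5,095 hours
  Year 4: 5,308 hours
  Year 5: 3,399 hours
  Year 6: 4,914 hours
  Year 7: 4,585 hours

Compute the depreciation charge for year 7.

$165,060

Depreciable base = $1,474,300 − $262,000 = $1,212,300.
Rate = $1,212,300 / 33,675 hours = $36 per hour.
Year 1: 5,334 × $36 = $192,024. Book value $1,282,276.
Year 2: 5,040 × $36 = $181,440. Book value $1,100,836.
Year 3: 5,095 × $36 = $183,420. Book value $917,416.
Year 4: 5,308 × $36 = $191,088. Book value $726,328.
Year 5: 3,399 × $36 = $122,364. Book value $603,964.
Year 6: 4,914 × $36 = $176,904. Book value $427,060.
Year 7: 4,585 × $36 = $165,060. Book value $262,000.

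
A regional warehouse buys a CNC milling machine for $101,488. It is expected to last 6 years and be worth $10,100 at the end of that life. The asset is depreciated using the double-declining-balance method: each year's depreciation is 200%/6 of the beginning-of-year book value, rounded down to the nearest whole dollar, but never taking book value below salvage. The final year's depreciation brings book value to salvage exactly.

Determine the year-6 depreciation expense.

$3,266

Depreciable base = $101,488 − $10,100 = $91,388.
Year 1: ⌊$101,488 × 200%/6⌋ = $33,829. Book value $67,659.
Year 2: ⌊$67,659 × 200%/6⌋ = $22,553. Book value $45,106.
Year 3: ⌊$45,106 × 200%/6⌋ = $15,035. Book value $30,071.
Year 4: ⌊$30,071 × 200%/6⌋ = $10,023. Book value $20,048.
Year 5: ⌊$20,048 × 200%/6⌋ = $6,682. Book value $13,366.
Year 6 (final): $13,366 − $10,100 = $3,266. Book value $10,100.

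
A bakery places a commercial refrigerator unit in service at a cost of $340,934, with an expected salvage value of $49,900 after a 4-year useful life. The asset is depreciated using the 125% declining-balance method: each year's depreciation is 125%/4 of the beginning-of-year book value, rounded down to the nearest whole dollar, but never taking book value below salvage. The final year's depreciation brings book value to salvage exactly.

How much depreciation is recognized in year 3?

Depreciable base = $340,934 − $49,900 = $291,034.
Year 1: ⌊$340,934 × 125%/4⌋ = $106,541. Book value $234,393.
Year 2: ⌊$234,393 × 125%/4⌋ = $73,247. Book value $161,146.
Year 3: ⌊$161,146 × 125%/4⌋ = $50,358. Book value $110,788.

$50,358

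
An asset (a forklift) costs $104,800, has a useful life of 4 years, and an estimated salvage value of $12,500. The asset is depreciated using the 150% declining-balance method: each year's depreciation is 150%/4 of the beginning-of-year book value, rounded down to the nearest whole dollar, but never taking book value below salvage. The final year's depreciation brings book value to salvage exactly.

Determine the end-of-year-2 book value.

$40,938

Depreciable base = $104,800 − $12,500 = $92,300.
Year 1: ⌊$104,800 × 150%/4⌋ = $39,300. Book value $65,500.
Year 2: ⌊$65,500 × 150%/4⌋ = $24,562. Book value $40,938.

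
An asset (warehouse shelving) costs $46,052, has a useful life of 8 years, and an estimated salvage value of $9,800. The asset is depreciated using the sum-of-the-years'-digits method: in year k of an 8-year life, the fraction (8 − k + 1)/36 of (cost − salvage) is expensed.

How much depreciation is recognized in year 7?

$2,014

Depreciable base = $46,052 − $9,800 = $36,252.
Sum of the years' digits = 8+7+6+5+4+3+2+1 = 36.
Year 1: $36,252 × 8/36 = $8,056. Book value $37,996.
Year 2: $36,252 × 7/36 = $7,049. Book value $30,947.
Year 3: $36,252 × 6/36 = $6,042. Book value $24,905.
Year 4: $36,252 × 5/36 = $5,035. Book value $19,870.
Year 5: $36,252 × 4/36 = $4,028. Book value $15,842.
Year 6: $36,252 × 3/36 = $3,021. Book value $12,821.
Year 7: $36,252 × 2/36 = $2,014. Book value $10,807.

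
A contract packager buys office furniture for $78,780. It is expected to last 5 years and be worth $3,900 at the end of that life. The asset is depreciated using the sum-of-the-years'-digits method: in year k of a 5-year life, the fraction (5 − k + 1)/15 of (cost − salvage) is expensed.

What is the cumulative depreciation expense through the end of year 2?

$44,928

Depreciable base = $78,780 − $3,900 = $74,880.
Sum of the years' digits = 5+4+3+2+1 = 15.
Year 1: $74,880 × 5/15 = $24,960. Book value $53,820.
Year 2: $74,880 × 4/15 = $19,968. Book value $33,852.
Accumulated through year 2 = $78,780 − $33,852 = $44,928.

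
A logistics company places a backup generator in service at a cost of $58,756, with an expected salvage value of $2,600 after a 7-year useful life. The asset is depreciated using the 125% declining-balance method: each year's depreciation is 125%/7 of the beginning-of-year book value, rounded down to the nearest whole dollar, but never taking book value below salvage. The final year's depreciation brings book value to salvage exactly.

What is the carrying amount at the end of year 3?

Depreciable base = $58,756 − $2,600 = $56,156.
Year 1: ⌊$58,756 × 125%/7⌋ = $10,492. Book value $48,264.
Year 2: ⌊$48,264 × 125%/7⌋ = $8,618. Book value $39,646.
Year 3: ⌊$39,646 × 125%/7⌋ = $7,079. Book value $32,567.

$32,567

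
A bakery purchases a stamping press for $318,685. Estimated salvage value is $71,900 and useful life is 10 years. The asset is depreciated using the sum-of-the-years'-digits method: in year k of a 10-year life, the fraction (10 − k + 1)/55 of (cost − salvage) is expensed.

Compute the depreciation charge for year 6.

$22,435

Depreciable base = $318,685 − $71,900 = $246,785.
Sum of the years' digits = 10+9+8+7+6+5+4+3+2+1 = 55.
Year 1: $246,785 × 10/55 = $44,870. Book value $273,815.
Year 2: $246,785 × 9/55 = $40,383. Book value $233,432.
Year 3: $246,785 × 8/55 = $35,896. Book value $197,536.
Year 4: $246,785 × 7/55 = $31,409. Book value $166,127.
Year 5: $246,785 × 6/55 = $26,922. Book value $139,205.
Year 6: $246,785 × 5/55 = $22,435. Book value $116,770.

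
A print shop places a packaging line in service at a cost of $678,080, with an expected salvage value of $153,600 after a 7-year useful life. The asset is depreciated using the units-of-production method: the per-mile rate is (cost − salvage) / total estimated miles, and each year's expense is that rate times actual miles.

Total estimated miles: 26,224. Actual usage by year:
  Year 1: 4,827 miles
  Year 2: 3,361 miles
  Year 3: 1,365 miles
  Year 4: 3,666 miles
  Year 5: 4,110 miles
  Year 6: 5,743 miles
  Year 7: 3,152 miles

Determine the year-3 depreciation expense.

Depreciable base = $678,080 − $153,600 = $524,480.
Rate = $524,480 / 26,224 miles = $20 per mile.
Year 1: 4,827 × $20 = $96,540. Book value $581,540.
Year 2: 3,361 × $20 = $67,220. Book value $514,320.
Year 3: 1,365 × $20 = $27,300. Book value $487,020.

$27,300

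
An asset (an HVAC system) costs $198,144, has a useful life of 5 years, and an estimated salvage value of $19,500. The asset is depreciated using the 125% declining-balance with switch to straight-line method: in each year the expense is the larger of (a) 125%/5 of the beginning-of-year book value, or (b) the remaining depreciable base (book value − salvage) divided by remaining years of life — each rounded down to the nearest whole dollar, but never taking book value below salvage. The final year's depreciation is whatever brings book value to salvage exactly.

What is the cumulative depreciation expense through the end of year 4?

$147,992

Depreciable base = $198,144 − $19,500 = $178,644.
Year 1: DB = ⌊$198,144 × 125%/5⌋ = $49,536; SL = ⌊$178,644/5⌋ = $35,728 → take DB $49,536. Book value $148,608.
Year 2: DB = ⌊$148,608 × 125%/5⌋ = $37,152; SL = ⌊$129,108/4⌋ = $32,277 → take DB $37,152. Book value $111,456.
Year 3: DB = ⌊$111,456 × 125%/5⌋ = $27,864; SL = ⌊$91,956/3⌋ = $30,652 → take SL $30,652. Book value $80,804.
Year 4: DB = ⌊$80,804 × 125%/5⌋ = $20,201; SL = ⌊$61,304/2⌋ = $30,652 → take SL $30,652. Book value $50,152.
Accumulated through year 4 = $198,144 − $50,152 = $147,992.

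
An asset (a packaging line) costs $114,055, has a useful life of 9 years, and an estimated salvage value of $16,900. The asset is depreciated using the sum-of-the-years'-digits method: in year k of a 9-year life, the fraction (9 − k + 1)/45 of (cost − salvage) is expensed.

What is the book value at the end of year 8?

Depreciable base = $114,055 − $16,900 = $97,155.
Sum of the years' digits = 9+8+7+6+5+4+3+2+1 = 45.
Year 1: $97,155 × 9/45 = $19,431. Book value $94,624.
Year 2: $97,155 × 8/45 = $17,272. Book value $77,352.
Year 3: $97,155 × 7/45 = $15,113. Book value $62,239.
Year 4: $97,155 × 6/45 = $12,954. Book value $49,285.
Year 5: $97,155 × 5/45 = $10,795. Book value $38,490.
Year 6: $97,155 × 4/45 = $8,636. Book value $29,854.
Year 7: $97,155 × 3/45 = $6,477. Book value $23,377.
Year 8: $97,155 × 2/45 = $4,318. Book value $19,059.

$19,059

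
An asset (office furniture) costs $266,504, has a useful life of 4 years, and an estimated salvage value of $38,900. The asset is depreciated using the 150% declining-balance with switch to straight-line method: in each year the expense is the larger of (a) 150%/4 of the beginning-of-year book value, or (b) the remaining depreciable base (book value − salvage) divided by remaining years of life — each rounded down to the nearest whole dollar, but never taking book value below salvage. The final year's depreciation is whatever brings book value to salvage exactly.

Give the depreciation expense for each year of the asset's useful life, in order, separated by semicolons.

Depreciable base = $266,504 − $38,900 = $227,604.
Year 1: DB = ⌊$266,504 × 150%/4⌋ = $99,939; SL = ⌊$227,604/4⌋ = $56,901 → take DB $99,939. Book value $166,565.
Year 2: DB = ⌊$166,565 × 150%/4⌋ = $62,461; SL = ⌊$127,665/3⌋ = $42,555 → take DB $62,461. Book value $104,104.
Year 3: DB = ⌊$104,104 × 150%/4⌋ = $39,039; SL = ⌊$65,204/2⌋ = $32,602 → take DB $39,039. Book value $65,065.
Year 4 (final): $65,065 − $38,900 = $26,165. Book value $38,900.

$99,939; $62,461; $39,039; $26,165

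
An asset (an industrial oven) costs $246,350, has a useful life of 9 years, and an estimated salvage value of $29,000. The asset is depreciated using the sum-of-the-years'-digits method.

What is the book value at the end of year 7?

Depreciable base = $246,350 − $29,000 = $217,350.
Sum of the years' digits = 9+8+7+6+5+4+3+2+1 = 45.
Year 1: $217,350 × 9/45 = $43,470. Book value $202,880.
Year 2: $217,350 × 8/45 = $38,640. Book value $164,240.
Year 3: $217,350 × 7/45 = $33,810. Book value $130,430.
Year 4: $217,350 × 6/45 = $28,980. Book value $101,450.
Year 5: $217,350 × 5/45 = $24,150. Book value $77,300.
Year 6: $217,350 × 4/45 = $19,320. Book value $57,980.
Year 7: $217,350 × 3/45 = $14,490. Book value $43,490.

$43,490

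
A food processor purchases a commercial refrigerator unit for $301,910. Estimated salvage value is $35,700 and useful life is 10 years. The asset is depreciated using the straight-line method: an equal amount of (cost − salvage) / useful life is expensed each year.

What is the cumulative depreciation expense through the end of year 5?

Depreciable base = $301,910 − $35,700 = $266,210.
Annual expense = $266,210 / 10 = $26,621.
End of year 1: book value $275,289.
End of year 2: book value $248,668.
End of year 3: book value $222,047.
End of year 4: book value $195,426.
End of year 5: book value $168,805.
Accumulated through year 5 = $301,910 − $168,805 = $133,105.

$133,105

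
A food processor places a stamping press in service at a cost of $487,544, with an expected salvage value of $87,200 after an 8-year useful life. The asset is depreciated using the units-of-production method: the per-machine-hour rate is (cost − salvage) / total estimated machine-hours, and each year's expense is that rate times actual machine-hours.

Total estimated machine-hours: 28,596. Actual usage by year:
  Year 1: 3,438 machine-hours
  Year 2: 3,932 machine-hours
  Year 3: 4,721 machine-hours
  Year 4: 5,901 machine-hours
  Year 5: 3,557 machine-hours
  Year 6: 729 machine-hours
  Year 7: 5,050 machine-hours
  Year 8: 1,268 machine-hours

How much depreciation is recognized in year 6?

Depreciable base = $487,544 − $87,200 = $400,344.
Rate = $400,344 / 28,596 machine-hours = $14 per machine-hour.
Year 1: 3,438 × $14 = $48,132. Book value $439,412.
Year 2: 3,932 × $14 = $55,048. Book value $384,364.
Year 3: 4,721 × $14 = $66,094. Book value $318,270.
Year 4: 5,901 × $14 = $82,614. Book value $235,656.
Year 5: 3,557 × $14 = $49,798. Book value $185,858.
Year 6: 729 × $14 = $10,206. Book value $175,652.

$10,206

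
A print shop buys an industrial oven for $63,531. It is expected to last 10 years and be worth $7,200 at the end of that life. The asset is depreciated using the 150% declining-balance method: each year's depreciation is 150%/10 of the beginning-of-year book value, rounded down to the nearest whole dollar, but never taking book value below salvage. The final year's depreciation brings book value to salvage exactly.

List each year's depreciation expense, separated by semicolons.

$9,529; $8,100; $6,885; $5,852; $4,974; $4,228; $3,594; $3,055; $2,597; $7,517

Depreciable base = $63,531 − $7,200 = $56,331.
Year 1: ⌊$63,531 × 150%/10⌋ = $9,529. Book value $54,002.
Year 2: ⌊$54,002 × 150%/10⌋ = $8,100. Book value $45,902.
Year 3: ⌊$45,902 × 150%/10⌋ = $6,885. Book value $39,017.
Year 4: ⌊$39,017 × 150%/10⌋ = $5,852. Book value $33,165.
Year 5: ⌊$33,165 × 150%/10⌋ = $4,974. Book value $28,191.
Year 6: ⌊$28,191 × 150%/10⌋ = $4,228. Book value $23,963.
Year 7: ⌊$23,963 × 150%/10⌋ = $3,594. Book value $20,369.
Year 8: ⌊$20,369 × 150%/10⌋ = $3,055. Book value $17,314.
Year 9: ⌊$17,314 × 150%/10⌋ = $2,597. Book value $14,717.
Year 10 (final): $14,717 − $7,200 = $7,517. Book value $7,200.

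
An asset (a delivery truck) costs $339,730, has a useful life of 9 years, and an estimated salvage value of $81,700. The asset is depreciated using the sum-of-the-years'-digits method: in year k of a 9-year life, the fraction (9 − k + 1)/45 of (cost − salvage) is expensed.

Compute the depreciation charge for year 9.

$5,734

Depreciable base = $339,730 − $81,700 = $258,030.
Sum of the years' digits = 9+8+7+6+5+4+3+2+1 = 45.
Year 1: $258,030 × 9/45 = $51,606. Book value $288,124.
Year 2: $258,030 × 8/45 = $45,872. Book value $242,252.
Year 3: $258,030 × 7/45 = $40,138. Book value $202,114.
Year 4: $258,030 × 6/45 = $34,404. Book value $167,710.
Year 5: $258,030 × 5/45 = $28,670. Book value $139,040.
Year 6: $258,030 × 4/45 = $22,936. Book value $116,104.
Year 7: $258,030 × 3/45 = $17,202. Book value $98,902.
Year 8: $258,030 × 2/45 = $11,468. Book value $87,434.
Year 9: $258,030 × 1/45 = $5,734. Book value $81,700.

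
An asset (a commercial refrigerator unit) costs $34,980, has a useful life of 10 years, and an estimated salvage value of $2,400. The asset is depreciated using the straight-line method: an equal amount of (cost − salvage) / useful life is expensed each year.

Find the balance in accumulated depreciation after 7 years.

Depreciable base = $34,980 − $2,400 = $32,580.
Annual expense = $32,580 / 10 = $3,258.
End of year 1: book value $31,722.
End of year 2: book value $28,464.
End of year 3: book value $25,206.
End of year 4: book value $21,948.
End of year 5: book value $18,690.
End of year 6: book value $15,432.
End of year 7: book value $12,174.
Accumulated through year 7 = $34,980 − $12,174 = $22,806.

$22,806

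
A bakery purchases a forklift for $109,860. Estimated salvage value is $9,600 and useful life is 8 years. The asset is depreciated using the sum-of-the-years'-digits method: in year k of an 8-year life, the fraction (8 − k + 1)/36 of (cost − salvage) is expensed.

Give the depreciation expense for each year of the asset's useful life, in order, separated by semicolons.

$22,280; $19,495; $16,710; $13,925; $11,140; $8,355; $5,570; $2,785

Depreciable base = $109,860 − $9,600 = $100,260.
Sum of the years' digits = 8+7+6+5+4+3+2+1 = 36.
Year 1: $100,260 × 8/36 = $22,280. Book value $87,580.
Year 2: $100,260 × 7/36 = $19,495. Book value $68,085.
Year 3: $100,260 × 6/36 = $16,710. Book value $51,375.
Year 4: $100,260 × 5/36 = $13,925. Book value $37,450.
Year 5: $100,260 × 4/36 = $11,140. Book value $26,310.
Year 6: $100,260 × 3/36 = $8,355. Book value $17,955.
Year 7: $100,260 × 2/36 = $5,570. Book value $12,385.
Year 8: $100,260 × 1/36 = $2,785. Book value $9,600.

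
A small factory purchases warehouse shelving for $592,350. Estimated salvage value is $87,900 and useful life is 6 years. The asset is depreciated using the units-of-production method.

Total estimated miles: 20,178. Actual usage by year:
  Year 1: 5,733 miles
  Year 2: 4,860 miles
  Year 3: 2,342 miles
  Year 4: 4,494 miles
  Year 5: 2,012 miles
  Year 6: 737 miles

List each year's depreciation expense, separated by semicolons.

$143,325; $121,500; $58,550; $112,350; $50,300; $18,425

Depreciable base = $592,350 − $87,900 = $504,450.
Rate = $504,450 / 20,178 miles = $25 per mile.
Year 1: 5,733 × $25 = $143,325. Book value $449,025.
Year 2: 4,860 × $25 = $121,500. Book value $327,525.
Year 3: 2,342 × $25 = $58,550. Book value $268,975.
Year 4: 4,494 × $25 = $112,350. Book value $156,625.
Year 5: 2,012 × $25 = $50,300. Book value $106,325.
Year 6: 737 × $25 = $18,425. Book value $87,900.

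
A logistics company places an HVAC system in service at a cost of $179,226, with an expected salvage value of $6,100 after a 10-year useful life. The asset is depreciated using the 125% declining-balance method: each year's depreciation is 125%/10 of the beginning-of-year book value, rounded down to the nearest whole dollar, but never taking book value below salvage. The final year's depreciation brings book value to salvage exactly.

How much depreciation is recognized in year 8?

Depreciable base = $179,226 − $6,100 = $173,126.
Year 1: ⌊$179,226 × 125%/10⌋ = $22,403. Book value $156,823.
Year 2: ⌊$156,823 × 125%/10⌋ = $19,602. Book value $137,221.
Year 3: ⌊$137,221 × 125%/10⌋ = $17,152. Book value $120,069.
Year 4: ⌊$120,069 × 125%/10⌋ = $15,008. Book value $105,061.
Year 5: ⌊$105,061 × 125%/10⌋ = $13,132. Book value $91,929.
Year 6: ⌊$91,929 × 125%/10⌋ = $11,491. Book value $80,438.
Year 7: ⌊$80,438 × 125%/10⌋ = $10,054. Book value $70,384.
Year 8: ⌊$70,384 × 125%/10⌋ = $8,798. Book value $61,586.

$8,798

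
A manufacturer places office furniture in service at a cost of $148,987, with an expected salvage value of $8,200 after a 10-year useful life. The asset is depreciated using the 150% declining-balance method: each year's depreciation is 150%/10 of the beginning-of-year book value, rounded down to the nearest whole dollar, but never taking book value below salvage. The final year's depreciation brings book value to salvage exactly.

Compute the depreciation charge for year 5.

Depreciable base = $148,987 − $8,200 = $140,787.
Year 1: ⌊$148,987 × 150%/10⌋ = $22,348. Book value $126,639.
Year 2: ⌊$126,639 × 150%/10⌋ = $18,995. Book value $107,644.
Year 3: ⌊$107,644 × 150%/10⌋ = $16,146. Book value $91,498.
Year 4: ⌊$91,498 × 150%/10⌋ = $13,724. Book value $77,774.
Year 5: ⌊$77,774 × 150%/10⌋ = $11,666. Book value $66,108.

$11,666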